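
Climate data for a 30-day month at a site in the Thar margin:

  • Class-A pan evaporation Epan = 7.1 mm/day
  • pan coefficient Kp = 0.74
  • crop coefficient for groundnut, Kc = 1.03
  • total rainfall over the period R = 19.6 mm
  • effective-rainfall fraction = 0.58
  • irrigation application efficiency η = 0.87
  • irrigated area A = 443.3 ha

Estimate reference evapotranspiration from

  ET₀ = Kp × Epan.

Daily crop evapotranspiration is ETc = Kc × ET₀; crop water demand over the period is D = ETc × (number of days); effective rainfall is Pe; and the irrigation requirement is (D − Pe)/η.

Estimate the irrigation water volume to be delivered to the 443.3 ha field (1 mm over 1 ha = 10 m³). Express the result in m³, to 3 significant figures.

ET₀ = 0.74 × 7.1 = 5.2540 mm/d
ETc = Kc × ET₀ = 1.03 × 5.2540 = 5.4116 mm/d
Crop demand D = ETc × 30 d = 5.4116 × 30 = 162.348 mm
Pe = 0.58 × 19.6 = 11.368 mm
D − Pe = 162.348 − 11.368 = 150.980 mm
Gross irrigation = 150.980 / 0.87 = 173.540 mm
Volume = 173.540 mm × 443.3 ha × 10 = 769302.8 m³

769000 m³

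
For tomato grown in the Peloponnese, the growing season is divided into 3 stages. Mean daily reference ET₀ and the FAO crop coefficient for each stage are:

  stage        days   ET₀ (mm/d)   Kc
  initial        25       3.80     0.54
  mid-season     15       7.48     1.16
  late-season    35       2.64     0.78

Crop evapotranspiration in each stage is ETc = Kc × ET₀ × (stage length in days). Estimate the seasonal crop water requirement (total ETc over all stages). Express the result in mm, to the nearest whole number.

254 mm

initial: 0.54 × 3.80 × 25 = 51.30 mm
mid-season: 1.16 × 7.48 × 15 = 130.15 mm
late-season: 0.78 × 2.64 × 35 = 72.07 mm
Seasonal total = 253.52 mm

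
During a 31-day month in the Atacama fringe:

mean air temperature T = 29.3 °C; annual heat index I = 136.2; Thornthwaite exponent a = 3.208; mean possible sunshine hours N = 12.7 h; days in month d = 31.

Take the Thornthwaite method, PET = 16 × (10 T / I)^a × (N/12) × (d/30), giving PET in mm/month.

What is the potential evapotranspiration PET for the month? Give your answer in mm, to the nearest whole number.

204 mm

10T/I = 10 × 29.3 / 136.2 = 2.1512
(10T/I)^a = 2.1512^3.208 = 11.6745
Uncorrected PET = 16 × 11.6745 = 186.792 mm
Correction = (N/12)(d/30) = (12.7/12)(31/30) = 1.0936
PET = 186.792 × 1.0936 = 204.276 mm/month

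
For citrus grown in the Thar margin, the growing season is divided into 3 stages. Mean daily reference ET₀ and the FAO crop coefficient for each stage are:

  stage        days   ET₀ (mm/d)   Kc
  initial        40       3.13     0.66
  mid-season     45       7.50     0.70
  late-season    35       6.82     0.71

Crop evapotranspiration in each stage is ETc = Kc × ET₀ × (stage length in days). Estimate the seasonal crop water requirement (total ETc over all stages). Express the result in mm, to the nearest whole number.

initial: 0.66 × 3.13 × 40 = 82.63 mm
mid-season: 0.70 × 7.50 × 45 = 236.25 mm
late-season: 0.71 × 6.82 × 35 = 169.48 mm
Seasonal total = 488.36 mm

488 mm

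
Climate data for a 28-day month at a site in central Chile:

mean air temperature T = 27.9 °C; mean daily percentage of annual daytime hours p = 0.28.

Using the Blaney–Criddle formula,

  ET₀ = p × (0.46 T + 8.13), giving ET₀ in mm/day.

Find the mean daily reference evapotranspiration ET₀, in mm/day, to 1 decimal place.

5.9 mm/day

ET₀ = 0.28 × (0.46 × 27.9 + 8.13) = 0.28 × 20.964 = 5.8699 mm/d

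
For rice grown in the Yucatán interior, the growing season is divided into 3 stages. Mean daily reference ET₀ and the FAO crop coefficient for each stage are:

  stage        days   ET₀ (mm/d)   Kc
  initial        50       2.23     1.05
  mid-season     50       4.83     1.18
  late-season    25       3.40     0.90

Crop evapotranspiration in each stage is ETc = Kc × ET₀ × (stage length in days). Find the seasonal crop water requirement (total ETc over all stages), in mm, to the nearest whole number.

initial: 1.05 × 2.23 × 50 = 117.08 mm
mid-season: 1.18 × 4.83 × 50 = 284.97 mm
late-season: 0.90 × 3.40 × 25 = 76.50 mm
Seasonal total = 478.55 mm

479 mm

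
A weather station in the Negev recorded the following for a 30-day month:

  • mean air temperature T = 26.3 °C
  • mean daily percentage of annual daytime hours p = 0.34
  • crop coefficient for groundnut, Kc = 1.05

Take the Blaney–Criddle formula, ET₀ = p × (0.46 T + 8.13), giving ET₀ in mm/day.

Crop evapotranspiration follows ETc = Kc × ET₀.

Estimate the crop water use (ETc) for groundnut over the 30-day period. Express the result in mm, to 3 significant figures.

ET₀ = 0.34 × (0.46 × 26.3 + 8.13) = 0.34 × 20.228 = 6.8775 mm/d
ETc = Kc × ET₀ = 1.05 × 6.8775 = 7.2214 mm/d
Over 30 days: 7.2214 × 30 = 216.642 mm

217 mm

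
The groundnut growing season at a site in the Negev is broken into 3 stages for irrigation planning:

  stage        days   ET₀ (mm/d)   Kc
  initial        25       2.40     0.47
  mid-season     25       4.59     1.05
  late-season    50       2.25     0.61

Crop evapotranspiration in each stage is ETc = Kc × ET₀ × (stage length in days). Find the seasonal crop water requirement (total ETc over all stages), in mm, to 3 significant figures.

217 mm

initial: 0.47 × 2.40 × 25 = 28.20 mm
mid-season: 1.05 × 4.59 × 25 = 120.49 mm
late-season: 0.61 × 2.25 × 50 = 68.63 mm
Seasonal total = 217.32 mm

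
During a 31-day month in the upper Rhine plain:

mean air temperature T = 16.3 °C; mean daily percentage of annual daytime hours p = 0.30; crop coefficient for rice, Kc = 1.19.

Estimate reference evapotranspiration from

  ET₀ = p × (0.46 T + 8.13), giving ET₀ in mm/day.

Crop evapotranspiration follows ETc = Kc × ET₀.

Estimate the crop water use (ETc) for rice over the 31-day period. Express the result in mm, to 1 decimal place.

ET₀ = 0.30 × (0.46 × 16.3 + 8.13) = 0.30 × 15.628 = 4.6884 mm/d
ETc = Kc × ET₀ = 1.19 × 4.6884 = 5.5792 mm/d
Over 31 days: 5.5792 × 31 = 172.955 mm

173.0 mm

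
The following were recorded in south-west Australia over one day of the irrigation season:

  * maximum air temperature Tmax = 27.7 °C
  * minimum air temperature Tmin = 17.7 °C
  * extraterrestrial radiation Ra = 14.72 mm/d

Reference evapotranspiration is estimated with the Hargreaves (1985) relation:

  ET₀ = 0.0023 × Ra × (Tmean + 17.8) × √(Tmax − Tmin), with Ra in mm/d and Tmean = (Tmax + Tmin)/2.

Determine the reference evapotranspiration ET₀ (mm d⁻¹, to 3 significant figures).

4.34 mm d⁻¹

Tmean = (27.7 + 17.7)/2 = 22.70 °C
ET₀ = 0.0023 × 14.72 × (22.70 + 17.8) × √10.0 = 0.0023 × 14.72 × 40.50 × 3.1623 = 4.3360 mm/d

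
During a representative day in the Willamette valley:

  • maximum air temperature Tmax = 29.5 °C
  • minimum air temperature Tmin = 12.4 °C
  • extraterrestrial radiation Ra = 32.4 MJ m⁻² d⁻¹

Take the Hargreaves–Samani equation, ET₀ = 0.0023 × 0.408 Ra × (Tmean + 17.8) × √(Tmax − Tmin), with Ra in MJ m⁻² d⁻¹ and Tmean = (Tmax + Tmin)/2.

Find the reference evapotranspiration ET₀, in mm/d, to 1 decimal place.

Tmean = (29.5 + 12.4)/2 = 20.95 °C
0.408 Ra = 0.408 × 32.4 = 13.2192 mm/d equivalent
ET₀ = 0.0023 × 13.2192 × (20.95 + 17.8) × √17.1 = 0.0023 × 13.2192 × 38.75 × 4.1352 = 4.8719 mm/d

4.9 mm/d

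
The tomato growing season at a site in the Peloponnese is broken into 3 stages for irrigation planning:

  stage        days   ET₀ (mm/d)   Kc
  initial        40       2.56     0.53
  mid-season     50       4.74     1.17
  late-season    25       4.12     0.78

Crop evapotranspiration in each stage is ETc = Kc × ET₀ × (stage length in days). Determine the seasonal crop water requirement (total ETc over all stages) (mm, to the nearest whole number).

412 mm

initial: 0.53 × 2.56 × 40 = 54.27 mm
mid-season: 1.17 × 4.74 × 50 = 277.29 mm
late-season: 0.78 × 4.12 × 25 = 80.34 mm
Seasonal total = 411.90 mm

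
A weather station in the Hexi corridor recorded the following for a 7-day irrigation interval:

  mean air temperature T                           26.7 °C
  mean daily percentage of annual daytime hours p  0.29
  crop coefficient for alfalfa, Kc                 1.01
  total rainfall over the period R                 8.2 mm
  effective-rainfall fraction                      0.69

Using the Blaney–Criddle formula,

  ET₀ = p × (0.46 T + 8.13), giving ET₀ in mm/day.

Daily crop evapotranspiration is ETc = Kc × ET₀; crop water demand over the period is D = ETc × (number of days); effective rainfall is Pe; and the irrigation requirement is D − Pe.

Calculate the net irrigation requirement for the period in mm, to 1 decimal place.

36.2 mm

ET₀ = 0.29 × (0.46 × 26.7 + 8.13) = 0.29 × 20.412 = 5.9195 mm/d
ETc = Kc × ET₀ = 1.01 × 5.9195 = 5.9787 mm/d
Crop demand D = ETc × 7 d = 5.9787 × 7 = 41.851 mm
Pe = 0.69 × 8.2 = 5.658 mm
D − Pe = 41.851 − 5.658 = 36.193 mm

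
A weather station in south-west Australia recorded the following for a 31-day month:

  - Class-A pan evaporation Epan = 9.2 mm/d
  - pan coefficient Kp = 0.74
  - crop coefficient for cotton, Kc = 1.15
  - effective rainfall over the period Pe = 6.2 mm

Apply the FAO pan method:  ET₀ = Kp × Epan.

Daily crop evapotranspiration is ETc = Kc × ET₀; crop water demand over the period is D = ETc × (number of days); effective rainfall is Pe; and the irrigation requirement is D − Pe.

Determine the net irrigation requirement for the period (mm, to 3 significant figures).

ET₀ = 0.74 × 9.2 = 6.8080 mm/d
ETc = Kc × ET₀ = 1.15 × 6.8080 = 7.8292 mm/d
Crop demand D = ETc × 31 d = 7.8292 × 31 = 242.705 mm
D − Pe = 242.705 − 6.2 = 236.505 mm

237 mm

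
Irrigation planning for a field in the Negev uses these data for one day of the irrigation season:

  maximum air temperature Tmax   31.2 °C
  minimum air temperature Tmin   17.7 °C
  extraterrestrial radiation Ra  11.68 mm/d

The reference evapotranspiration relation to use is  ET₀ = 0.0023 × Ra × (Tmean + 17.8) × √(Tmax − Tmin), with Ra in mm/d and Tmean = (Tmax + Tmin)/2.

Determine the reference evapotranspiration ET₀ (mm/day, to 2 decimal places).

Tmean = (31.2 + 17.7)/2 = 24.45 °C
ET₀ = 0.0023 × 11.68 × (24.45 + 17.8) × √13.5 = 0.0023 × 11.68 × 42.25 × 3.6742 = 4.1702 mm/d

4.17 mm/day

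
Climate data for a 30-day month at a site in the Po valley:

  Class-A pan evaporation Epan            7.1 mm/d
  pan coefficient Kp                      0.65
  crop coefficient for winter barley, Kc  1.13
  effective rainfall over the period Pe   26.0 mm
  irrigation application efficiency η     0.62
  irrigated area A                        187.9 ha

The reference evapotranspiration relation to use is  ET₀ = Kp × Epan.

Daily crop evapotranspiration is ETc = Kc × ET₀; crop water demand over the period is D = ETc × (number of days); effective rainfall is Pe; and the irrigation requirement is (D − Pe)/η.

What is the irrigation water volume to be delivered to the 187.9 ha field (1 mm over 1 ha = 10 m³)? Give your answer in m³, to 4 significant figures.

ET₀ = 0.65 × 7.1 = 4.6150 mm/d
ETc = Kc × ET₀ = 1.13 × 4.6150 = 5.2150 mm/d
Crop demand D = ETc × 30 d = 5.2150 × 30 = 156.450 mm
D − Pe = 156.450 − 26.0 = 130.450 mm
Gross irrigation = 130.450 / 0.62 = 210.403 mm
Volume = 210.403 mm × 187.9 ha × 10 = 395347.2 m³

395300 m³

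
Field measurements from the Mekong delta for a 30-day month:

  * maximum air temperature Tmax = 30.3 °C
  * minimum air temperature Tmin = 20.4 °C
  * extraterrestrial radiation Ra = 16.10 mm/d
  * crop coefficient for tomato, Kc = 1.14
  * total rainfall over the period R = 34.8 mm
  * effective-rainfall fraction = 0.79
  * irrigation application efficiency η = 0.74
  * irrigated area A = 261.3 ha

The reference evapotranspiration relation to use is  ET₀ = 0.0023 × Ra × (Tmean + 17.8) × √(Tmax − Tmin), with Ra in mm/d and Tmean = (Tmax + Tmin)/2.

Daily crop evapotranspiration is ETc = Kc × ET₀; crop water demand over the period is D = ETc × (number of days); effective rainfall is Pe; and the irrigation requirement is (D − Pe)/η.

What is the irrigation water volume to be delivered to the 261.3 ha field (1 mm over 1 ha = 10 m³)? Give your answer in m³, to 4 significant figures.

510100 m³

Tmean = (30.3 + 20.4)/2 = 25.35 °C
ET₀ = 0.0023 × 16.10 × (25.35 + 17.8) × √9.9 = 0.0023 × 16.10 × 43.15 × 3.1464 = 5.0275 mm/d
ETc = Kc × ET₀ = 1.14 × 5.0275 = 5.7314 mm/d
Crop demand D = ETc × 30 d = 5.7314 × 30 = 171.942 mm
Pe = 0.79 × 34.8 = 27.492 mm
D − Pe = 171.942 − 27.492 = 144.450 mm
Gross irrigation = 144.450 / 0.74 = 195.203 mm
Volume = 195.203 mm × 261.3 ha × 10 = 510065.4 m³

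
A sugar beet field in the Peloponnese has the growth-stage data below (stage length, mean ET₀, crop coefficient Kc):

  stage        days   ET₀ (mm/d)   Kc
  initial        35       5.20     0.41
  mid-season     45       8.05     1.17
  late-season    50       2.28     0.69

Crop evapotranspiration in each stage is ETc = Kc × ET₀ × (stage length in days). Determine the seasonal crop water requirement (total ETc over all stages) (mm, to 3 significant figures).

577 mm

initial: 0.41 × 5.20 × 35 = 74.62 mm
mid-season: 1.17 × 8.05 × 45 = 423.83 mm
late-season: 0.69 × 2.28 × 50 = 78.66 mm
Seasonal total = 577.11 mm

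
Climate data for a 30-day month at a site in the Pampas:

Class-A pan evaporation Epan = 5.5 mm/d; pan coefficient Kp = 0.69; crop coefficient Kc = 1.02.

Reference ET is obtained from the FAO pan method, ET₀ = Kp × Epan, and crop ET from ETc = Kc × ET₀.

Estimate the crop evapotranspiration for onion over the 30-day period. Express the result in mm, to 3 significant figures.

116 mm

ET₀ = 0.69 × 5.5 = 3.7950 mm/d
ETc = Kc × ET₀ = 1.02 × 3.7950 = 3.8709 mm/d
Over 30 days: 3.8709 × 30 = 116.127 mm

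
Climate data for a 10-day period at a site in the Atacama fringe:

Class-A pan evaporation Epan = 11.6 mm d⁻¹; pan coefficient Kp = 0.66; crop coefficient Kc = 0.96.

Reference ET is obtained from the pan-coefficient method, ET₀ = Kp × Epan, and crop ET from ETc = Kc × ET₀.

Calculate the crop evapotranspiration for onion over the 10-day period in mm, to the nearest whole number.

73 mm

ET₀ = 0.66 × 11.6 = 7.6560 mm/d
ETc = Kc × ET₀ = 0.96 × 7.6560 = 7.3498 mm/d
Over 10 days: 7.3498 × 10 = 73.498 mm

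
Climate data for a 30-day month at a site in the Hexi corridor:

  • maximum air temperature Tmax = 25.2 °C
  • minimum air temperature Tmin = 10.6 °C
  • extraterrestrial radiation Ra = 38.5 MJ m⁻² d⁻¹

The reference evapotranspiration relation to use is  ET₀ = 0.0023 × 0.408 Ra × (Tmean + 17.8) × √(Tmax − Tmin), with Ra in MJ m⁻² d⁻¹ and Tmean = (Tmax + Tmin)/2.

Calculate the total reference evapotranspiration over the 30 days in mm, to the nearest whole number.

Tmean = (25.2 + 10.6)/2 = 17.90 °C
0.408 Ra = 0.408 × 38.5 = 15.7080 mm/d equivalent
ET₀ = 0.0023 × 15.7080 × (17.90 + 17.8) × √14.6 = 0.0023 × 15.7080 × 35.70 × 3.8210 = 4.9283 mm/d
Over 30 days: 4.9283 × 30 = 147.849 mm

148 mm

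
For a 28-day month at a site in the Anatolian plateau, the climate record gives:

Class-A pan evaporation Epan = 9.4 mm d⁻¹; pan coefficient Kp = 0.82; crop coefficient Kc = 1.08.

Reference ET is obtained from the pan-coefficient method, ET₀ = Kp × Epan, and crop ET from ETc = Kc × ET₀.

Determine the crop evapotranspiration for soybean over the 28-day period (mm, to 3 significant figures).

ET₀ = 0.82 × 9.4 = 7.7080 mm/d
ETc = Kc × ET₀ = 1.08 × 7.7080 = 8.3246 mm/d
Over 28 days: 8.3246 × 28 = 233.089 mm

233 mm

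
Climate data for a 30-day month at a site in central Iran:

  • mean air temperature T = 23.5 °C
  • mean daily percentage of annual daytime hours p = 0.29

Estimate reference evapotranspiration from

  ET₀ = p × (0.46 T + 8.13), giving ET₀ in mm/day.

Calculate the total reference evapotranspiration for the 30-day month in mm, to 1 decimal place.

164.8 mm

ET₀ = 0.29 × (0.46 × 23.5 + 8.13) = 0.29 × 18.940 = 5.4926 mm/d
Monthly total = 5.4926 × 30 = 164.778 mm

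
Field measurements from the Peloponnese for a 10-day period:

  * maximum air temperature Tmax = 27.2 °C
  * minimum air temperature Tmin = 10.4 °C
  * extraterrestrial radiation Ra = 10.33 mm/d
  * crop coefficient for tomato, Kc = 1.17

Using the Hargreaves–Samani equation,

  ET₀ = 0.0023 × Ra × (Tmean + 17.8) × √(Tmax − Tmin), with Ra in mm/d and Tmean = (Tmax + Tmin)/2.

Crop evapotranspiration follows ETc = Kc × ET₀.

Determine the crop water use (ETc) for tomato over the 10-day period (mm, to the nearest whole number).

42 mm

Tmean = (27.2 + 10.4)/2 = 18.80 °C
ET₀ = 0.0023 × 10.33 × (18.80 + 17.8) × √16.8 = 0.0023 × 10.33 × 36.60 × 4.0988 = 3.5642 mm/d
ETc = Kc × ET₀ = 1.17 × 3.5642 = 4.1701 mm/d
Over 10 days: 4.1701 × 10 = 41.701 mm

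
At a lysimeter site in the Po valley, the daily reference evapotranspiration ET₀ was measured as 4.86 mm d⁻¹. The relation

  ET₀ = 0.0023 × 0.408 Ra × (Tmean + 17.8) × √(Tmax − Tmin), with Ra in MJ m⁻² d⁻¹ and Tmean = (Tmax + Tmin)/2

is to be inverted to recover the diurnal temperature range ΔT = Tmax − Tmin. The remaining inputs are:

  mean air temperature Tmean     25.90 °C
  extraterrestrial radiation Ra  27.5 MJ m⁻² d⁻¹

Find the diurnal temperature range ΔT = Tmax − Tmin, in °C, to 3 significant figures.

18.6 °C

√ΔT = ET₀ / [0.0023 × 0.408 × Ra × (Tmean+17.8)] = 4.86 / (0.0023 × 11.2200 × 43.70) = 4.3096
ΔT = 4.3096² = 18.573 °C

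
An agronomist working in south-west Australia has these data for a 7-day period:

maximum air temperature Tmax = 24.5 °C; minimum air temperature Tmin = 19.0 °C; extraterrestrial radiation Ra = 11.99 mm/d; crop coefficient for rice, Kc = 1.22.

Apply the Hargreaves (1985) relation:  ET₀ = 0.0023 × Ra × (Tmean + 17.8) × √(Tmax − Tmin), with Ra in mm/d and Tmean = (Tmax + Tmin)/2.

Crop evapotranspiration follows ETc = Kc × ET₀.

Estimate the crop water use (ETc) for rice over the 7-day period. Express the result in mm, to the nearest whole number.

Tmean = (24.5 + 19.0)/2 = 21.75 °C
ET₀ = 0.0023 × 11.99 × (21.75 + 17.8) × √5.5 = 0.0023 × 11.99 × 39.55 × 2.3452 = 2.5578 mm/d
ETc = Kc × ET₀ = 1.22 × 2.5578 = 3.1205 mm/d
Over 7 days: 3.1205 × 7 = 21.844 mm

22 mm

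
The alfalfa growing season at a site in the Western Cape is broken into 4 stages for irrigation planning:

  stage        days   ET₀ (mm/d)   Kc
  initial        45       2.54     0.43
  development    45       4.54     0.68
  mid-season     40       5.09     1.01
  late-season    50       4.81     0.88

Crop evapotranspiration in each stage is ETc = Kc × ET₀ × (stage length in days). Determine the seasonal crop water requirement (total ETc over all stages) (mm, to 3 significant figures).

605 mm

initial: 0.43 × 2.54 × 45 = 49.15 mm
development: 0.68 × 4.54 × 45 = 138.92 mm
mid-season: 1.01 × 5.09 × 40 = 205.64 mm
late-season: 0.88 × 4.81 × 50 = 211.64 mm
Seasonal total = 605.35 mm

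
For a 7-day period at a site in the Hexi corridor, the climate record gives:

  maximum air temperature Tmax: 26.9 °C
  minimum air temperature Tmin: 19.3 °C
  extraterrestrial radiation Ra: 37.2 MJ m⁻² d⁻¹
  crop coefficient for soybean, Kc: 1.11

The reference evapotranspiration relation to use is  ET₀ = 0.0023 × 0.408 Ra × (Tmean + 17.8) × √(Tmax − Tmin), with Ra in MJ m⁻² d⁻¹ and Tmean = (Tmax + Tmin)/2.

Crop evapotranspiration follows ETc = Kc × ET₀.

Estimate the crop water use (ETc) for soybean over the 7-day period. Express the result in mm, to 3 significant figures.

Tmean = (26.9 + 19.3)/2 = 23.10 °C
0.408 Ra = 0.408 × 37.2 = 15.1776 mm/d equivalent
ET₀ = 0.0023 × 15.1776 × (23.10 + 17.8) × √7.6 = 0.0023 × 15.1776 × 40.90 × 2.7568 = 3.9360 mm/d
ETc = Kc × ET₀ = 1.11 × 3.9360 = 4.3690 mm/d
Over 7 days: 4.3690 × 7 = 30.583 mm

30.6 mm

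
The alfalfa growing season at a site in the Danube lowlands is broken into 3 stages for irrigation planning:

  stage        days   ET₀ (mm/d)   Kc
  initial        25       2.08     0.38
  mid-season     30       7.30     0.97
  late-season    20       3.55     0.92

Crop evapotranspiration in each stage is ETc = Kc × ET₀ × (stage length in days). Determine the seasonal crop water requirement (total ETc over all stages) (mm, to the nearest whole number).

298 mm

initial: 0.38 × 2.08 × 25 = 19.76 mm
mid-season: 0.97 × 7.30 × 30 = 212.43 mm
late-season: 0.92 × 3.55 × 20 = 65.32 mm
Seasonal total = 297.51 mm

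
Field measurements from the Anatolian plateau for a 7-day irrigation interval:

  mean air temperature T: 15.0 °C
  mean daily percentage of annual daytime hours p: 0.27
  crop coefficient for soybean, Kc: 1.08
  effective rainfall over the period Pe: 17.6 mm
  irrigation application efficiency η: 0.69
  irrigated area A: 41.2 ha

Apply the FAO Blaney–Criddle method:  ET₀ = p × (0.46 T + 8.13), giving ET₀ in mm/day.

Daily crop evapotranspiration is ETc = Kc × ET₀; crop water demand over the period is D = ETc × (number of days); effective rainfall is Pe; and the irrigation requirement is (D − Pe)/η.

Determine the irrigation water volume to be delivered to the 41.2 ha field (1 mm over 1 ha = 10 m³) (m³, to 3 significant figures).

ET₀ = 0.27 × (0.46 × 15.0 + 8.13) = 0.27 × 15.030 = 4.0581 mm/d
ETc = Kc × ET₀ = 1.08 × 4.0581 = 4.3827 mm/d
Crop demand D = ETc × 7 d = 4.3827 × 7 = 30.679 mm
D − Pe = 30.679 − 17.6 = 13.079 mm
Gross irrigation = 13.079 / 0.69 = 18.955 mm
Volume = 18.955 mm × 41.2 ha × 10 = 7809.5 m³

7810 m³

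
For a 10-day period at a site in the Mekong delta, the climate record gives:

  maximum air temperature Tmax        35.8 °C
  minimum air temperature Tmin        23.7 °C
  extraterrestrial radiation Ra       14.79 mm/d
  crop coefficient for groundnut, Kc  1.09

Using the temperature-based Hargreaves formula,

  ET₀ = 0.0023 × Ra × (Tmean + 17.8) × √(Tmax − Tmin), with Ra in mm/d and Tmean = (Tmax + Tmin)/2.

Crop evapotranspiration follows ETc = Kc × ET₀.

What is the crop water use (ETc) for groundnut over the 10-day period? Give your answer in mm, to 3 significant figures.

Tmean = (35.8 + 23.7)/2 = 29.75 °C
ET₀ = 0.0023 × 14.79 × (29.75 + 17.8) × √12.1 = 0.0023 × 14.79 × 47.55 × 3.4785 = 5.6265 mm/d
ETc = Kc × ET₀ = 1.09 × 5.6265 = 6.1329 mm/d
Over 10 days: 6.1329 × 10 = 61.329 mm

61.3 mm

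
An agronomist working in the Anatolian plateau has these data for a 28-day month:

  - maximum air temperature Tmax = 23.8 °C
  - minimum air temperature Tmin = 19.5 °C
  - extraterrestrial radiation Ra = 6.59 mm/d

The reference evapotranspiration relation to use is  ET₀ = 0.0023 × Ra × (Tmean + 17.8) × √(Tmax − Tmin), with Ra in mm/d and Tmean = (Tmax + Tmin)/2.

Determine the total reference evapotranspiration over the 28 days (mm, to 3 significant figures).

34.7 mm

Tmean = (23.8 + 19.5)/2 = 21.65 °C
ET₀ = 0.0023 × 6.59 × (21.65 + 17.8) × √4.3 = 0.0023 × 6.59 × 39.45 × 2.0736 = 1.2399 mm/d
Over 28 days: 1.2399 × 28 = 34.717 mm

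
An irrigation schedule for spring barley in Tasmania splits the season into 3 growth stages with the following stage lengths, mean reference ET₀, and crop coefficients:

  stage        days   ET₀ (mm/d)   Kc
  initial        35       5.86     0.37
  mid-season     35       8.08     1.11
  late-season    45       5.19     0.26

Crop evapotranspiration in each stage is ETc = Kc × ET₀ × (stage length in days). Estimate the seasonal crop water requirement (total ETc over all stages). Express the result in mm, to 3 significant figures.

451 mm

initial: 0.37 × 5.86 × 35 = 75.89 mm
mid-season: 1.11 × 8.08 × 35 = 313.91 mm
late-season: 0.26 × 5.19 × 45 = 60.72 mm
Seasonal total = 450.52 mm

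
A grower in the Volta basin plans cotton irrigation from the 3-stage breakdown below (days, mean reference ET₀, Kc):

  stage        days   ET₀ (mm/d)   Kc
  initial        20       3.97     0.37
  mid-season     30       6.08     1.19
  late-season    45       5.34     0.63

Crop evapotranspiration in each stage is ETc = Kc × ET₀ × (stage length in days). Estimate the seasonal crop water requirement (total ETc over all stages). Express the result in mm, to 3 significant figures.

398 mm

initial: 0.37 × 3.97 × 20 = 29.38 mm
mid-season: 1.19 × 6.08 × 30 = 217.06 mm
late-season: 0.63 × 5.34 × 45 = 151.39 mm
Seasonal total = 397.83 mm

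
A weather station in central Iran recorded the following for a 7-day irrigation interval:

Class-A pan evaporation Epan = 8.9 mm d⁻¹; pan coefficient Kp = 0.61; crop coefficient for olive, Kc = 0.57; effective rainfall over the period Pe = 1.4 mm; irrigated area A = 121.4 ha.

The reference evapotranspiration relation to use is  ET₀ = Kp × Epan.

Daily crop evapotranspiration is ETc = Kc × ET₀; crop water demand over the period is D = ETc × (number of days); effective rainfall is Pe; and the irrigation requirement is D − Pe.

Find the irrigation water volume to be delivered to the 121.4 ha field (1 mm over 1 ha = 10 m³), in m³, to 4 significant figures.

24600 m³

ET₀ = 0.61 × 8.9 = 5.4290 mm/d
ETc = Kc × ET₀ = 0.57 × 5.4290 = 3.0945 mm/d
Crop demand D = ETc × 7 d = 3.0945 × 7 = 21.662 mm
D − Pe = 21.662 − 1.4 = 20.262 mm
Volume = 20.262 mm × 121.4 ha × 10 = 24598.1 m³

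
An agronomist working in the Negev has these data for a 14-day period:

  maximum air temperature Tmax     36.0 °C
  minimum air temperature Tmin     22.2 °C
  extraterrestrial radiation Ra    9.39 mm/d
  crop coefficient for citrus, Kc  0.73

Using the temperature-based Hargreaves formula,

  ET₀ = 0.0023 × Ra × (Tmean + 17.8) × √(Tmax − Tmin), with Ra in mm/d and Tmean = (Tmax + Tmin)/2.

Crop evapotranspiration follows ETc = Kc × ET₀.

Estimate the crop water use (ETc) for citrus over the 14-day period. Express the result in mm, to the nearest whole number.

Tmean = (36.0 + 22.2)/2 = 29.10 °C
ET₀ = 0.0023 × 9.39 × (29.10 + 17.8) × √13.8 = 0.0023 × 9.39 × 46.90 × 3.7148 = 3.7627 mm/d
ETc = Kc × ET₀ = 0.73 × 3.7627 = 2.7468 mm/d
Over 14 days: 2.7468 × 14 = 38.455 mm

38 mm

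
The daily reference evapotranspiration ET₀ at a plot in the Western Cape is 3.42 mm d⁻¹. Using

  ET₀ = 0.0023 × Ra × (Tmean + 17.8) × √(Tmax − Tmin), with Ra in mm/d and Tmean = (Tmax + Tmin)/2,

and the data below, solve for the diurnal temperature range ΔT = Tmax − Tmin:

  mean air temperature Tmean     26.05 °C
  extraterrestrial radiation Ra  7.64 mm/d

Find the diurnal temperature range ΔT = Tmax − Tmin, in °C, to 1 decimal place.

19.7 °C

√ΔT = ET₀ / [0.0023 × Ra × (Tmean+17.8)] = 3.42 / (0.0023 × 7.64 × 43.85) = 4.4385
ΔT = 4.4385² = 19.700 °C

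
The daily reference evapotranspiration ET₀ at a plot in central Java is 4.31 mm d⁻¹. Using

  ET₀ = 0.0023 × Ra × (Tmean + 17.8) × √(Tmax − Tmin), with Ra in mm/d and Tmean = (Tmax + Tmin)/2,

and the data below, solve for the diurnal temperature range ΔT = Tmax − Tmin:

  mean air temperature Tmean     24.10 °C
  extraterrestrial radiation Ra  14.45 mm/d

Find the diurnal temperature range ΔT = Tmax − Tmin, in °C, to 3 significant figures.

√ΔT = ET₀ / [0.0023 × Ra × (Tmean+17.8)] = 4.31 / (0.0023 × 14.45 × 41.90) = 3.0950
ΔT = 3.0950² = 9.579 °C

9.58 °C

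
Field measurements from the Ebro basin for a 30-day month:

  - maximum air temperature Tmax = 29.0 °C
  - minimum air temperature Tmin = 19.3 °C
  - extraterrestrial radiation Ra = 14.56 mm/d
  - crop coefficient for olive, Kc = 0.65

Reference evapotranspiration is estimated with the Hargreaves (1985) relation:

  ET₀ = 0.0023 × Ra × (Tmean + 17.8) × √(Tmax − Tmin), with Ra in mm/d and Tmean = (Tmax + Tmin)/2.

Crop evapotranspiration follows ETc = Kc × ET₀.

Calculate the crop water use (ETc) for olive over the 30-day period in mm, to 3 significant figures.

85.3 mm

Tmean = (29.0 + 19.3)/2 = 24.15 °C
ET₀ = 0.0023 × 14.56 × (24.15 + 17.8) × √9.7 = 0.0023 × 14.56 × 41.95 × 3.1145 = 4.3753 mm/d
ETc = Kc × ET₀ = 0.65 × 4.3753 = 2.8439 mm/d
Over 30 days: 2.8439 × 30 = 85.317 mm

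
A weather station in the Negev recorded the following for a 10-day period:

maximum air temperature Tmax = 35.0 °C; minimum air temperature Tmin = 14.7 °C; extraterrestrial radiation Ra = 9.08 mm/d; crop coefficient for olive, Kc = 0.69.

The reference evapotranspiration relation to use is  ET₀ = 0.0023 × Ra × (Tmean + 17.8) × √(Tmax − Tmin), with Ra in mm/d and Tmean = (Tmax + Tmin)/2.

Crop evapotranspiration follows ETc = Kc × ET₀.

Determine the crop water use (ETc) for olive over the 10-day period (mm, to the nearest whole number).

28 mm

Tmean = (35.0 + 14.7)/2 = 24.85 °C
ET₀ = 0.0023 × 9.08 × (24.85 + 17.8) × √20.3 = 0.0023 × 9.08 × 42.65 × 4.5056 = 4.0131 mm/d
ETc = Kc × ET₀ = 0.69 × 4.0131 = 2.7690 mm/d
Over 10 days: 2.7690 × 10 = 27.690 mm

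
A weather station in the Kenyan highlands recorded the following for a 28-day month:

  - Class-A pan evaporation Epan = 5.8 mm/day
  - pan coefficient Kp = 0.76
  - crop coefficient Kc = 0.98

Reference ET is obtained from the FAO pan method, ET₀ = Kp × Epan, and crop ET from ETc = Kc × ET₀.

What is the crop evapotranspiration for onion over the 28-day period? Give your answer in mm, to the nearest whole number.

121 mm

ET₀ = 0.76 × 5.8 = 4.4080 mm/d
ETc = Kc × ET₀ = 0.98 × 4.4080 = 4.3198 mm/d
Over 28 days: 4.3198 × 28 = 120.954 mm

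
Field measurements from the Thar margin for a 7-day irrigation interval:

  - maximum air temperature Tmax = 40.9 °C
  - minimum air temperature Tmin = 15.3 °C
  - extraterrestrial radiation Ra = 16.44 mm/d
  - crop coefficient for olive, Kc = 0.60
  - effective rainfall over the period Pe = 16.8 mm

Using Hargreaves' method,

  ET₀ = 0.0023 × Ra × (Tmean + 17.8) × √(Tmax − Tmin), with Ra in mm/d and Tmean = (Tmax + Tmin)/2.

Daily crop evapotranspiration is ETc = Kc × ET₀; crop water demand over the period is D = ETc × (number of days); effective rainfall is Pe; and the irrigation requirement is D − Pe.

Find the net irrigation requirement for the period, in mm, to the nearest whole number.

Tmean = (40.9 + 15.3)/2 = 28.10 °C
ET₀ = 0.0023 × 16.44 × (28.10 + 17.8) × √25.6 = 0.0023 × 16.44 × 45.90 × 5.0596 = 8.7813 mm/d
ETc = Kc × ET₀ = 0.60 × 8.7813 = 5.2688 mm/d
Crop demand D = ETc × 7 d = 5.2688 × 7 = 36.882 mm
D − Pe = 36.882 − 16.8 = 20.082 mm

20 mm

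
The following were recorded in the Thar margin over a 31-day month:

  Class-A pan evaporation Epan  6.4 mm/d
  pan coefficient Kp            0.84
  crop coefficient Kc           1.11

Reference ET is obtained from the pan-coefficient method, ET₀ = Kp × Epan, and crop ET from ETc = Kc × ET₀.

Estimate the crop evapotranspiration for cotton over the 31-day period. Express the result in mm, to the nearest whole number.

ET₀ = 0.84 × 6.4 = 5.3760 mm/d
ETc = Kc × ET₀ = 1.11 × 5.3760 = 5.9674 mm/d
Over 31 days: 5.9674 × 31 = 184.989 mm

185 mm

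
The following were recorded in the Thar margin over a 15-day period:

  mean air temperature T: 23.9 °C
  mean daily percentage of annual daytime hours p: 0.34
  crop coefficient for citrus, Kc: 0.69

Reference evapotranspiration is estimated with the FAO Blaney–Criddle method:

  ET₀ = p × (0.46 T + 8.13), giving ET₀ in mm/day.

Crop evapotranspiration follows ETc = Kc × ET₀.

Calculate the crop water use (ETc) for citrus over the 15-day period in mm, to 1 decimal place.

67.3 mm

ET₀ = 0.34 × (0.46 × 23.9 + 8.13) = 0.34 × 19.124 = 6.5022 mm/d
ETc = Kc × ET₀ = 0.69 × 6.5022 = 4.4865 mm/d
Over 15 days: 4.4865 × 15 = 67.298 mm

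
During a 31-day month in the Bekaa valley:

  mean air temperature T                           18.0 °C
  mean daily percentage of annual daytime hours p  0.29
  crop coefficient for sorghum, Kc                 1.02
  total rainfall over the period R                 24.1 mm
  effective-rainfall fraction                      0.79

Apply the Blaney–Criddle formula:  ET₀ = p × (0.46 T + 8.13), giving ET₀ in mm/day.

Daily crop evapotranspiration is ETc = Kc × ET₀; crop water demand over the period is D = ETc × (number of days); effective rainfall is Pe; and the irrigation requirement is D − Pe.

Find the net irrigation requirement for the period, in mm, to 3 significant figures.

131 mm

ET₀ = 0.29 × (0.46 × 18.0 + 8.13) = 0.29 × 16.410 = 4.7589 mm/d
ETc = Kc × ET₀ = 1.02 × 4.7589 = 4.8541 mm/d
Crop demand D = ETc × 31 d = 4.8541 × 31 = 150.477 mm
Pe = 0.79 × 24.1 = 19.039 mm
D − Pe = 150.477 − 19.039 = 131.438 mm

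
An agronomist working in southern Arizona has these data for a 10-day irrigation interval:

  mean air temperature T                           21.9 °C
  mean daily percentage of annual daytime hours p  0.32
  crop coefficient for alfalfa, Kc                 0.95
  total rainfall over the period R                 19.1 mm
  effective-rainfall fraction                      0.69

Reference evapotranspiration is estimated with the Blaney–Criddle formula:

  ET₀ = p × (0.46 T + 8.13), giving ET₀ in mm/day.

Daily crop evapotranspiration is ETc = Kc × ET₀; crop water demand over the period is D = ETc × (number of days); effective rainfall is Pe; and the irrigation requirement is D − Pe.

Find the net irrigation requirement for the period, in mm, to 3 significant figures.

42.2 mm

ET₀ = 0.32 × (0.46 × 21.9 + 8.13) = 0.32 × 18.204 = 5.8253 mm/d
ETc = Kc × ET₀ = 0.95 × 5.8253 = 5.5340 mm/d
Crop demand D = ETc × 10 d = 5.5340 × 10 = 55.340 mm
Pe = 0.69 × 19.1 = 13.179 mm
D − Pe = 55.340 − 13.179 = 42.161 mm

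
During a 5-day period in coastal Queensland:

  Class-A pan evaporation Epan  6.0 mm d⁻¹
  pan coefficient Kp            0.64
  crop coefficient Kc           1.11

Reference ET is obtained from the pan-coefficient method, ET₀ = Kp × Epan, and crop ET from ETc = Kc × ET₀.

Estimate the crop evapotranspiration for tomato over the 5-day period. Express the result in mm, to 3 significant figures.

ET₀ = 0.64 × 6.0 = 3.8400 mm/d
ETc = Kc × ET₀ = 1.11 × 3.8400 = 4.2624 mm/d
Over 5 days: 4.2624 × 5 = 21.312 mm

21.3 mm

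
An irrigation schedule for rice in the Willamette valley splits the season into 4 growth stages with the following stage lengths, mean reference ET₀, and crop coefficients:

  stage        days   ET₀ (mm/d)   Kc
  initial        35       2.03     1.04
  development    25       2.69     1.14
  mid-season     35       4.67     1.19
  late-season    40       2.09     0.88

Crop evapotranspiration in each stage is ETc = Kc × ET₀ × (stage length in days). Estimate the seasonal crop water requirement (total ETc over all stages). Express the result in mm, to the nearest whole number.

initial: 1.04 × 2.03 × 35 = 73.89 mm
development: 1.14 × 2.69 × 25 = 76.67 mm
mid-season: 1.19 × 4.67 × 35 = 194.51 mm
late-season: 0.88 × 2.09 × 40 = 73.57 mm
Seasonal total = 418.64 mm

419 mm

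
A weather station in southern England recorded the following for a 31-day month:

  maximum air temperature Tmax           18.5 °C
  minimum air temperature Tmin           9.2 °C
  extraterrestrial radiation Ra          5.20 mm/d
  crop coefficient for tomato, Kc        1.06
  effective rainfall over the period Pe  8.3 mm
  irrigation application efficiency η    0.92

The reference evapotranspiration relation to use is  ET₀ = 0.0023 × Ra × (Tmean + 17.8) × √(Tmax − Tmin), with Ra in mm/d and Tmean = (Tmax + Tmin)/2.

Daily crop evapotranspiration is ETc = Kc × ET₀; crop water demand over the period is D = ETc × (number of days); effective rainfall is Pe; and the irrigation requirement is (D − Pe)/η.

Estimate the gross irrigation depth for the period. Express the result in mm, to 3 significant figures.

32.2 mm

Tmean = (18.5 + 9.2)/2 = 13.85 °C
ET₀ = 0.0023 × 5.20 × (13.85 + 17.8) × √9.3 = 0.0023 × 5.20 × 31.65 × 3.0496 = 1.1544 mm/d
ETc = Kc × ET₀ = 1.06 × 1.1544 = 1.2237 mm/d
Crop demand D = ETc × 31 d = 1.2237 × 31 = 37.935 mm
D − Pe = 37.935 − 8.3 = 29.635 mm
Gross irrigation = 29.635 / 0.92 = 32.212 mm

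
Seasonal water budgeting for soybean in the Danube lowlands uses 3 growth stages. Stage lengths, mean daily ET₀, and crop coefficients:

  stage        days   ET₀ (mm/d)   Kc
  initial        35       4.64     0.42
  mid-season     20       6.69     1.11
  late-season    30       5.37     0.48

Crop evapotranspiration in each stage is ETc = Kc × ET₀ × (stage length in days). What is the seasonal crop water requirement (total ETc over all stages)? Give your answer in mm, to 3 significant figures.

initial: 0.42 × 4.64 × 35 = 68.21 mm
mid-season: 1.11 × 6.69 × 20 = 148.52 mm
late-season: 0.48 × 5.37 × 30 = 77.33 mm
Seasonal total = 294.06 mm

294 mm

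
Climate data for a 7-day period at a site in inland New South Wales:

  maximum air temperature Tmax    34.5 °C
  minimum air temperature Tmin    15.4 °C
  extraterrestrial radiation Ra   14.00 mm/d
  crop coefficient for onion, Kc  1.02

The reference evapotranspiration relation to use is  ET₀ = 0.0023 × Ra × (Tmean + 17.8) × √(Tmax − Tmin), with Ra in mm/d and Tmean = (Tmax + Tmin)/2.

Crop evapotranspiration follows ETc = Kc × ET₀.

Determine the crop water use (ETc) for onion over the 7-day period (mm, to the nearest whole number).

43 mm

Tmean = (34.5 + 15.4)/2 = 24.95 °C
ET₀ = 0.0023 × 14.00 × (24.95 + 17.8) × √19.1 = 0.0023 × 14.00 × 42.75 × 4.3704 = 6.0161 mm/d
ETc = Kc × ET₀ = 1.02 × 6.0161 = 6.1364 mm/d
Over 7 days: 6.1364 × 7 = 42.955 mm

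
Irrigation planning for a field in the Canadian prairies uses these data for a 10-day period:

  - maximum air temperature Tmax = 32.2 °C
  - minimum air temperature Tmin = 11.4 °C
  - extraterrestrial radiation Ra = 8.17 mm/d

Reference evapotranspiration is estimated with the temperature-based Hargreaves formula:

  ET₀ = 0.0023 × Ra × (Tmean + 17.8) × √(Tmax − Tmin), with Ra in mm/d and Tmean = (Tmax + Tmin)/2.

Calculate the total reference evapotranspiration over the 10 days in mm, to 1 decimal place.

Tmean = (32.2 + 11.4)/2 = 21.80 °C
ET₀ = 0.0023 × 8.17 × (21.80 + 17.8) × √20.8 = 0.0023 × 8.17 × 39.60 × 4.5607 = 3.3937 mm/d
Over 10 days: 3.3937 × 10 = 33.937 mm

33.9 mm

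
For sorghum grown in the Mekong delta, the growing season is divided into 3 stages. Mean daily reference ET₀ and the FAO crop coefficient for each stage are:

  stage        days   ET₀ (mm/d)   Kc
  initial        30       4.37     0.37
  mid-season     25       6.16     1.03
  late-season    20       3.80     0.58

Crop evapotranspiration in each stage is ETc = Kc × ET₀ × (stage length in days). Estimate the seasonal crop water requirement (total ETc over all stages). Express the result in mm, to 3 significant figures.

251 mm

initial: 0.37 × 4.37 × 30 = 48.51 mm
mid-season: 1.03 × 6.16 × 25 = 158.62 mm
late-season: 0.58 × 3.80 × 20 = 44.08 mm
Seasonal total = 251.21 mm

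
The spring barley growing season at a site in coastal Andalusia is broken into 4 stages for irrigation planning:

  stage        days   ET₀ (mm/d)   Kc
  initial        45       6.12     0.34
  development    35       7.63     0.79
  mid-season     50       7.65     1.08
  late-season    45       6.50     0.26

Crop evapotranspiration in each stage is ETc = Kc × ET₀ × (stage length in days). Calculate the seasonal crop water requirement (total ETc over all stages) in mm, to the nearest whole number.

794 mm

initial: 0.34 × 6.12 × 45 = 93.64 mm
development: 0.79 × 7.63 × 35 = 210.97 mm
mid-season: 1.08 × 7.65 × 50 = 413.10 mm
late-season: 0.26 × 6.50 × 45 = 76.05 mm
Seasonal total = 793.76 mm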